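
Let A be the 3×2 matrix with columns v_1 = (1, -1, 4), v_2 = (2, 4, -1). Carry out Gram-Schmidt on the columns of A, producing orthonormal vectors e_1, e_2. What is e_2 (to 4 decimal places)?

v_1 = (1, -1, 4); ‖v_1‖ = 4.2426, so e_1 = (0.2357, -0.2357, 0.9428).
e_1·v_2 = 0.2357·2 + (-0.2357)·4 + 0.9428·(-1) = -1.4142.
u_2 = v_2 + 1.4142·e_1 = (2.3333, 3.6667, 0.3333).
‖u_2‖ = 4.3589, so e_2 = (0.5353, 0.8412, 0.0765).

e_2 = (0.5353, 0.8412, 0.0765)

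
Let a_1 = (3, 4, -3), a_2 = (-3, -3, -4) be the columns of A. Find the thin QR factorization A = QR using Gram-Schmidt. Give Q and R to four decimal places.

e_1 = a_1/‖a_1‖ = (3, 4, -3)/5.8310 = (0.5145, 0.6860, -0.5145).
r_{12} = e_1·a_2 = -1.5435.
u_2 = a_2 + 1.5435·e_1 = (-2.2059, -1.9412, -4.7941).
‖u_2‖ = 5.6230, so e_2 = (-0.3923, -0.3452, -0.8526).

Q = [[0.5145, -0.3923], [0.6860, -0.3452], [-0.5145, -0.8526]], R = [[5.8310, -1.5435], [0.0000, 5.6230]]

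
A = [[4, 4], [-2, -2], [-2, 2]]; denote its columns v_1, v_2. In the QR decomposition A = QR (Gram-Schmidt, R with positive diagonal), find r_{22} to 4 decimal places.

r_{22} = 3.6515

v_1 = (4, -2, -2); ‖v_1‖ = 4.8990, so q_1 = (0.8165, -0.4082, -0.4082).
q_1·v_2 = 0.8165·4 + (-0.4082)·(-2) + (-0.4082)·2 = 3.2660.
u_2 = v_2 − 3.2660·q_1 = (1.3333, -0.6667, 3.3333).
r_{22} = ‖u_2‖ = 3.6515.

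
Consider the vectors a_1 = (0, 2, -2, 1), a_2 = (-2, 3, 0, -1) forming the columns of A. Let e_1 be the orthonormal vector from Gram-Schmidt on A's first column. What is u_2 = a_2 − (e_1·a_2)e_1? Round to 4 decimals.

u_2 = (-2.0000, 1.8889, 1.1111, -1.5556)

a_1 = (0, 2, -2, 1); ‖a_1‖ = 3.0000, so e_1 = (0.0000, 0.6667, -0.6667, 0.3333).
e_1·a_2 = 0.0000·(-2) + 0.6667·3 + (-0.6667)·0 + 0.3333·(-1) = 1.6667.
u_2 = a_2 − 1.6667·e_1 = (-2.0000, 1.8889, 1.1111, -1.5556).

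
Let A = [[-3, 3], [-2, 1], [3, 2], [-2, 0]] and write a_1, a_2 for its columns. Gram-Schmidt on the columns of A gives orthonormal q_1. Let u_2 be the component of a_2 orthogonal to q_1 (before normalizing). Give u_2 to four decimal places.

u_2 = (2.4231, 0.6154, 2.5769, -0.3846)

a_1 = (-3, -2, 3, -2); ‖a_1‖ = 5.0990, so q_1 = (-0.5883, -0.3922, 0.5883, -0.3922).
q_1·a_2 = (-0.5883)·3 + (-0.3922)·1 + 0.5883·2 + (-0.3922)·0 = -0.9806.
u_2 = a_2 + 0.9806·q_1 = (2.4231, 0.6154, 2.5769, -0.3846).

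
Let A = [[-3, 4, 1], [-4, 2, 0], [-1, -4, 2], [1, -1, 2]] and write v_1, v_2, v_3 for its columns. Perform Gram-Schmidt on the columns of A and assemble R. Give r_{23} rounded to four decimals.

r_{23} = -1.5384

q_1 = v_1/‖v_1‖ = (-3, -4, -1, 1)/5.1962 = (-0.5774, -0.7698, -0.1925, 0.1925).
r_{12} = q_1·v_2 = -3.2717.
u_2 = v_2 + 3.2717·q_1 = (2.1111, -0.5185, -4.6296, -0.3704).
‖u_2‖ = 5.1280, so q_2 = (0.4117, -0.1011, -0.9028, -0.0722).
r_{23} = q_2·v_3 = -1.5384.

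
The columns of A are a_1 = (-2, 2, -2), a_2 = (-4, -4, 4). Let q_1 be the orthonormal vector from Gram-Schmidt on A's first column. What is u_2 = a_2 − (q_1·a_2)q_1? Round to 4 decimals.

u_2 = (-5.3333, -2.6667, 2.6667)

a_1 = (-2, 2, -2); ‖a_1‖ = 3.4641, so q_1 = (-0.5774, 0.5774, -0.5774).
q_1·a_2 = (-0.5774)·(-4) + 0.5774·(-4) + (-0.5774)·4 = -2.3094.
u_2 = a_2 + 2.3094·q_1 = (-5.3333, -2.6667, 2.6667).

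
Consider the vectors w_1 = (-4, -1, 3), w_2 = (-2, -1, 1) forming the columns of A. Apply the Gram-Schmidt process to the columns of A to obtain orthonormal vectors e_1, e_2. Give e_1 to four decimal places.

e_1 = w_1/‖w_1‖ = (-4, -1, 3)/5.0990 = (-0.7845, -0.1961, 0.5883).

e_1 = (-0.7845, -0.1961, 0.5883)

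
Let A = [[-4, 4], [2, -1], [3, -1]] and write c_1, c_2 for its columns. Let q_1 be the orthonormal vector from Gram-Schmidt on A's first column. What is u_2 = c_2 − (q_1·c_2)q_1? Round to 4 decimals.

q_1 = c_1/‖c_1‖ = (-4, 2, 3)/5.3852 = (-0.7428, 0.3714, 0.5571).
r_{12} = q_1·c_2 = -3.8996.
u_2 = c_2 + 3.8996·q_1 = (1.1034, 0.4483, 1.1724).

u_2 = (1.1034, 0.4483, 1.1724)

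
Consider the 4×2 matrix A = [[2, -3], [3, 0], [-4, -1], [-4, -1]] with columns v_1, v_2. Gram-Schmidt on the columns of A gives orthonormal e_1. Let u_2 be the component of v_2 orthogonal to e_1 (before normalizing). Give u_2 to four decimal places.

u_2 = (-3.0889, -0.1333, -0.8222, -0.8222)

e_1 = v_1/‖v_1‖ = (2, 3, -4, -4)/6.7082 = (0.2981, 0.4472, -0.5963, -0.5963).
r_{12} = e_1·v_2 = 0.2981.
u_2 = v_2 − 0.2981·e_1 = (-3.0889, -0.1333, -0.8222, -0.8222).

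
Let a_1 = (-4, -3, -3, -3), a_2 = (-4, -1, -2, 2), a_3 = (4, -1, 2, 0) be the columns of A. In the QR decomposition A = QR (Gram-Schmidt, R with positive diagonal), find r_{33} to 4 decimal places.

r_{33} = 2.4149

e_1 = a_1/‖a_1‖ = (-4, -3, -3, -3)/6.5574 = (-0.6100, -0.4575, -0.4575, -0.4575).
r_{12} = e_1·a_2 = 2.8975.
u_2 = a_2 − 2.8975·e_1 = (-2.2326, 0.3256, -0.6744, 3.3256).
‖u_2‖ = 4.0749, so e_2 = (-0.5479, 0.0799, -0.1655, 0.8161).
r_{13} = e_1·a_3 = -2.8975; r_{23} = e_2·a_3 = -2.6024.
u_3 = a_3 + 2.8975·e_1 + 2.6024·e_2 = (0.8067, -2.1176, 0.2437, 0.7983).
r_{33} = ‖u_3‖ = 2.4149.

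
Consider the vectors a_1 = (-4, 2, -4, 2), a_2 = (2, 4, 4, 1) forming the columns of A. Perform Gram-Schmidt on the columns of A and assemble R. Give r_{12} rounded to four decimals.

r_{12} = -2.2136

a_1 = (-4, 2, -4, 2); ‖a_1‖ = 6.3246, so q_1 = (-0.6325, 0.3162, -0.6325, 0.3162).
r_{12} = q_1·a_2 = -2.2136.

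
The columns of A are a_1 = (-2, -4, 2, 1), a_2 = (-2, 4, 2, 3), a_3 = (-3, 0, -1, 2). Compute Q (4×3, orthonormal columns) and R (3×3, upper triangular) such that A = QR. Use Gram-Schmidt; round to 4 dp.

a_1 = (-2, -4, 2, 1); ‖a_1‖ = 5.0000, so q_1 = (-0.4000, -0.8000, 0.4000, 0.2000).
q_1·a_2 = (-0.4000)·(-2) + (-0.8000)·4 + 0.4000·2 + 0.2000·3 = -1.0000.
u_2 = a_2 + 1.0000·q_1 = (-2.4000, 3.2000, 2.4000, 3.2000).
‖u_2‖ = 5.6569, so q_2 = (-0.4243, 0.5657, 0.4243, 0.5657).
q_1·a_3 = (-0.4000)·(-3) + (-0.8000)·0 + 0.4000·(-1) + 0.2000·2 = 1.2000; q_2·a_3 = (-0.4243)·(-3) + 0.5657·0 + 0.4243·(-1) + 0.5657·2 = 1.9799.
u_3 = a_3 − 1.2000·q_1 − 1.9799·q_2 = (-1.6800, -0.1600, -2.3200, 0.6400).
‖u_3‖ = 2.9394, so q_3 = (-0.5715, -0.0544, -0.7893, 0.2177).

Q = [[-0.4000, -0.4243, -0.5715], [-0.8000, 0.5657, -0.0544], [0.4000, 0.4243, -0.7893], [0.2000, 0.5657, 0.2177]], R = [[5.0000, -1.0000, 1.2000], [0.0000, 5.6569, 1.9799], [0.0000, 0.0000, 2.9394]]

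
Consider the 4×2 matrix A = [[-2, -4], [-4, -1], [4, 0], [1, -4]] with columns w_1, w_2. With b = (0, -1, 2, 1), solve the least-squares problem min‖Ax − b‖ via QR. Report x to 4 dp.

w_1 = (-2, -4, 4, 1); ‖w_1‖ = 6.0828, so q_1 = (-0.3288, -0.6576, 0.6576, 0.1644).
q_1·w_2 = (-0.3288)·(-4) + (-0.6576)·(-1) + 0.6576·0 + 0.1644·(-4) = 1.3152.
u_2 = w_2 − 1.3152·q_1 = (-3.5676, -0.1351, -0.8649, -4.2162).
‖u_2‖ = 5.5920, so q_2 = (-0.6380, -0.0242, -0.1547, -0.7540).
Qᵀb = (2.1372, -1.0391).
Back-substitute: x_2 = -1.0391/5.5920 = -0.1858.
x_1 = (2.1372 − 1.3152·(-0.1858))/6.0828 = 0.3915.

x = (0.3915, -0.1858)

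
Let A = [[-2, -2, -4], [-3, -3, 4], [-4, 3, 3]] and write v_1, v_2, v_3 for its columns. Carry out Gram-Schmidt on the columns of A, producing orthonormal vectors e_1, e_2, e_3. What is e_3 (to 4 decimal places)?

e_3 = (-0.8321, 0.5547, 0.0000)

e_1 = v_1/‖v_1‖ = (-2, -3, -4)/5.3852 = (-0.3714, -0.5571, -0.7428).
r_{12} = e_1·v_2 = 0.1857.
u_2 = v_2 − 0.1857·e_1 = (-1.9310, -2.8966, 3.1379).
‖u_2‖ = 4.6867, so e_2 = (-0.4120, -0.6180, 0.6695).
r_{13} = e_1·v_3 = -2.9711; r_{23} = e_2·v_3 = 1.1846.
u_3 = v_3 + 2.9711·e_1 − 1.1846·e_2 = (-4.6154, 3.0769, 0.0000).
‖u_3‖ = 5.5470, so e_3 = (-0.8321, 0.5547, 0.0000).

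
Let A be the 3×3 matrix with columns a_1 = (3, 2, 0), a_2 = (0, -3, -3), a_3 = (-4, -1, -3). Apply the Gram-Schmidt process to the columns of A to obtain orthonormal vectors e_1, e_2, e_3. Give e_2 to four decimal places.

e_2 = (0.3548, -0.5322, -0.7687)

a_1 = (3, 2, 0); ‖a_1‖ = 3.6056, so e_1 = (0.8321, 0.5547, 0.0000).
e_1·a_2 = 0.8321·0 + 0.5547·(-3) + 0.0000·(-3) = -1.6641.
u_2 = a_2 + 1.6641·e_1 = (1.3846, -2.0769, -3.0000).
‖u_2‖ = 3.9027, so e_2 = (0.3548, -0.5322, -0.7687).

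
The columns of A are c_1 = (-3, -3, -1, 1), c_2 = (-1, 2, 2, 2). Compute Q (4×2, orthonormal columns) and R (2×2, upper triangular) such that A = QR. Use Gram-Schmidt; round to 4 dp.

Q = [[-0.6708, -0.4093], [-0.6708, 0.4375], [-0.2236, 0.5222], [0.2236, 0.6069]], R = [[4.4721, -0.6708], [0.0000, 3.5426]]

e_1 = c_1/‖c_1‖ = (-3, -3, -1, 1)/4.4721 = (-0.6708, -0.6708, -0.2236, 0.2236).
r_{12} = e_1·c_2 = -0.6708.
u_2 = c_2 + 0.6708·e_1 = (-1.4500, 1.5500, 1.8500, 2.1500).
‖u_2‖ = 3.5426, so e_2 = (-0.4093, 0.4375, 0.5222, 0.6069).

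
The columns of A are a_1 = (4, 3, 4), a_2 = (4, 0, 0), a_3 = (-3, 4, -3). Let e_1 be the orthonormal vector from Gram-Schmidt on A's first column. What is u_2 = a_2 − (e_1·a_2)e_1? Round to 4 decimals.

a_1 = (4, 3, 4); ‖a_1‖ = 6.4031, so e_1 = (0.6247, 0.4685, 0.6247).
e_1·a_2 = 0.6247·4 + 0.4685·0 + 0.6247·0 = 2.4988.
u_2 = a_2 − 2.4988·e_1 = (2.4390, -1.1707, -1.5610).

u_2 = (2.4390, -1.1707, -1.5610)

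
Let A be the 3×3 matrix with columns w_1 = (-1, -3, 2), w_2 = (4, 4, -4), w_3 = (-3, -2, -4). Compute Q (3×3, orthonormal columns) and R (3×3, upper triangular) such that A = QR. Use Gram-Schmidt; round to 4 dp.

Q = [[-0.2673, 0.8729, -0.4082], [-0.8018, -0.4364, -0.4082], [0.5345, -0.2182, -0.8165]], R = [[3.7417, -6.4143, 0.2673], [0.0000, 2.6186, -0.8729], [0.0000, 0.0000, 5.3072]]

w_1 = (-1, -3, 2); ‖w_1‖ = 3.7417, so q_1 = (-0.2673, -0.8018, 0.5345).
q_1·w_2 = (-0.2673)·4 + (-0.8018)·4 + 0.5345·(-4) = -6.4143.
u_2 = w_2 + 6.4143·q_1 = (2.2857, -1.1429, -0.5714).
‖u_2‖ = 2.6186, so q_2 = (0.8729, -0.4364, -0.2182).
q_1·w_3 = (-0.2673)·(-3) + (-0.8018)·(-2) + 0.5345·(-4) = 0.2673; q_2·w_3 = 0.8729·(-3) + (-0.4364)·(-2) + (-0.2182)·(-4) = -0.8729.
u_3 = w_3 − 0.2673·q_1 + 0.8729·q_2 = (-2.1667, -2.1667, -4.3333).
‖u_3‖ = 5.3072, so q_3 = (-0.4082, -0.4082, -0.8165).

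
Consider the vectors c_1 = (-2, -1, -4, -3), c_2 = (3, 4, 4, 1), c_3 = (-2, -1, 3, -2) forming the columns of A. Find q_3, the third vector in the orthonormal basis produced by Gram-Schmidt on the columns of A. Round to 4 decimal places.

c_1 = (-2, -1, -4, -3); ‖c_1‖ = 5.4772, so q_1 = (-0.3651, -0.1826, -0.7303, -0.5477).
q_1·c_2 = (-0.3651)·3 + (-0.1826)·4 + (-0.7303)·4 + (-0.5477)·1 = -5.2947.
u_2 = c_2 + 5.2947·q_1 = (1.0667, 3.0333, 0.1333, -1.9000).
‖u_2‖ = 3.7372, so q_2 = (0.2854, 0.8117, 0.0357, -0.5084).
q_1·c_3 = (-0.3651)·(-2) + (-0.1826)·(-1) + (-0.7303)·3 + (-0.5477)·(-2) = -0.1826; q_2·c_3 = 0.2854·(-2) + 0.8117·(-1) + 0.0357·3 + (-0.5084)·(-2) = -0.2587.
u_3 = c_3 + 0.1826·q_1 + 0.2587·q_2 = (-1.9928, -0.8234, 2.8759, -2.2315).
‖u_3‖ = 4.2308, so q_3 = (-0.4710, -0.1946, 0.6798, -0.5274).

q_3 = (-0.4710, -0.1946, 0.6798, -0.5274)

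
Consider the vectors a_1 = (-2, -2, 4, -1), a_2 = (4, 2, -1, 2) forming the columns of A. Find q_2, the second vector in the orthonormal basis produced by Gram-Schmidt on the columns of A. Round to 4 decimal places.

a_1 = (-2, -2, 4, -1); ‖a_1‖ = 5.0000, so q_1 = (-0.4000, -0.4000, 0.8000, -0.2000).
q_1·a_2 = (-0.4000)·4 + (-0.4000)·2 + 0.8000·(-1) + (-0.2000)·2 = -3.6000.
u_2 = a_2 + 3.6000·q_1 = (2.5600, 0.5600, 1.8800, 1.2800).
‖u_2‖ = 3.4699, so q_2 = (0.7378, 0.1614, 0.5418, 0.3689).

q_2 = (0.7378, 0.1614, 0.5418, 0.3689)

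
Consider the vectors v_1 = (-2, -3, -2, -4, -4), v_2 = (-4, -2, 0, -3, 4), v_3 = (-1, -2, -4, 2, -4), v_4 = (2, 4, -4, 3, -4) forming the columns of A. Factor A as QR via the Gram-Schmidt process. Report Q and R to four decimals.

Q = [[-0.2857, -0.5480, -0.3498, -0.1465], [-0.4286, -0.2117, -0.2494, 0.7846], [-0.2857, 0.0623, -0.6209, -0.5306], [-0.5714, -0.3332, 0.6554, -0.2832], [-0.5714, 0.7348, 0.0170, 0.0334]], R = [[7.0000, 1.4286, 3.4286, -0.5714], [0.0000, 6.5543, -2.8833, -6.1309], [0.0000, 0.0000, 4.5751, 2.6846], [0.0000, 0.0000, 0.0000, 3.9849]]

v_1 = (-2, -3, -2, -4, -4); ‖v_1‖ = 7.0000, so e_1 = (-0.2857, -0.4286, -0.2857, -0.5714, -0.5714).
e_1·v_2 = (-0.2857)·(-4) + (-0.4286)·(-2) + (-0.2857)·0 + (-0.5714)·(-3) + (-0.5714)·4 = 1.4286.
u_2 = v_2 − 1.4286·e_1 = (-3.5918, -1.3878, 0.4082, -2.1837, 4.8163).
‖u_2‖ = 6.5543, so e_2 = (-0.5480, -0.2117, 0.0623, -0.3332, 0.7348).
e_1·v_3 = (-0.2857)·(-1) + (-0.4286)·(-2) + (-0.2857)·(-4) + (-0.5714)·2 + (-0.5714)·(-4) = 3.4286; e_2·v_3 = (-0.5480)·(-1) + (-0.2117)·(-2) + 0.0623·(-4) + (-0.3332)·2 + 0.7348·(-4) = -2.8833.
u_3 = v_3 − 3.4286·e_1 + 2.8833·e_2 = (-1.6005, -1.1411, -2.8409, 2.9986, 0.0779).
‖u_3‖ = 4.5751, so e_3 = (-0.3498, -0.2494, -0.6209, 0.6554, 0.0170).
e_1·v_4 = (-0.2857)·2 + (-0.4286)·4 + (-0.2857)·(-4) + (-0.5714)·3 + (-0.5714)·(-4) = -0.5714; e_2·v_4 = (-0.5480)·2 + (-0.2117)·4 + 0.0623·(-4) + (-0.3332)·3 + 0.7348·(-4) = -6.1309; e_3·v_4 = (-0.3498)·2 + (-0.2494)·4 + (-0.6209)·(-4) + 0.6554·3 + 0.0170·(-4) = 2.6846.
u_4 = v_4 + 0.5714·e_1 + 6.1309·e_2 − 2.6846·e_3 = (-0.5839, 3.1266, -2.1145, -1.1286, 0.1329).
‖u_4‖ = 3.9849, so e_4 = (-0.1465, 0.7846, -0.5306, -0.2832, 0.0334).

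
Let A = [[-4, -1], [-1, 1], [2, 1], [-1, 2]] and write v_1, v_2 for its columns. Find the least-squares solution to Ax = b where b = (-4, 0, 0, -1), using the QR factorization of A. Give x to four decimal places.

x = (0.7793, -0.0483)

e_1 = v_1/‖v_1‖ = (-4, -1, 2, -1)/4.6904 = (-0.8528, -0.2132, 0.4264, -0.2132).
r_{12} = e_1·v_2 = 0.6396.
u_2 = v_2 − 0.6396·e_1 = (-0.4545, 1.1364, 0.7273, 2.1364).
‖u_2‖ = 2.5673, so e_2 = (-0.1771, 0.4426, 0.2833, 0.8322).
Qᵀb = (3.6244, -0.1239).
Back-substitute: x_2 = -0.1239/2.5673 = -0.0483.
x_1 = (3.6244 − 0.6396·(-0.0483))/4.6904 = 0.7793.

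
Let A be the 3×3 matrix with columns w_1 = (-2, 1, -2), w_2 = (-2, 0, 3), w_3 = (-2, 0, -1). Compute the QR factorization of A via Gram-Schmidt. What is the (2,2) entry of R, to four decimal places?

r_{22} = 3.5434

q_1 = w_1/‖w_1‖ = (-2, 1, -2)/3.0000 = (-0.6667, 0.3333, -0.6667).
r_{12} = q_1·w_2 = -0.6667.
u_2 = w_2 + 0.6667·q_1 = (-2.4444, 0.2222, 2.5556).
r_{22} = ‖u_2‖ = 3.5434.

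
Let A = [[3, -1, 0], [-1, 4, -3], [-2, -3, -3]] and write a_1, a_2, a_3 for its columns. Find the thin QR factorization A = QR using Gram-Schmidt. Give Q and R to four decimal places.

Q = [[0.8018, -0.1543, -0.5774], [-0.2673, 0.7715, -0.5774], [-0.5345, -0.6172, -0.5774]], R = [[3.7417, -0.2673, 2.4054], [0.0000, 5.0920, -0.4629], [0.0000, 0.0000, 3.4641]]

a_1 = (3, -1, -2); ‖a_1‖ = 3.7417, so e_1 = (0.8018, -0.2673, -0.5345).
e_1·a_2 = 0.8018·(-1) + (-0.2673)·4 + (-0.5345)·(-3) = -0.2673.
u_2 = a_2 + 0.2673·e_1 = (-0.7857, 3.9286, -3.1429).
‖u_2‖ = 5.0920, so e_2 = (-0.1543, 0.7715, -0.6172).
e_1·a_3 = 0.8018·0 + (-0.2673)·(-3) + (-0.5345)·(-3) = 2.4054; e_2·a_3 = (-0.1543)·0 + 0.7715·(-3) + (-0.6172)·(-3) = -0.4629.
u_3 = a_3 − 2.4054·e_1 + 0.4629·e_2 = (-2.0000, -2.0000, -2.0000).
‖u_3‖ = 3.4641, so e_3 = (-0.5774, -0.5774, -0.5774).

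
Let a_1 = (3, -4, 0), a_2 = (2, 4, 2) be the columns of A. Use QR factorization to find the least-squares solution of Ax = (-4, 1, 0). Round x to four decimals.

a_1 = (3, -4, 0); ‖a_1‖ = 5.0000, so q_1 = (0.6000, -0.8000, 0.0000).
q_1·a_2 = 0.6000·2 + (-0.8000)·4 + 0.0000·2 = -2.0000.
u_2 = a_2 + 2.0000·q_1 = (3.2000, 2.4000, 2.0000).
‖u_2‖ = 4.4721, so q_2 = (0.7155, 0.5367, 0.4472).
Qᵀb = (-3.2000, -2.3255).
Back-substitute: x_2 = -2.3255/4.4721 = -0.5200.
x_1 = (-3.2000 + 2.0000·(-0.5200))/5.0000 = -0.8480.

x = (-0.8480, -0.5200)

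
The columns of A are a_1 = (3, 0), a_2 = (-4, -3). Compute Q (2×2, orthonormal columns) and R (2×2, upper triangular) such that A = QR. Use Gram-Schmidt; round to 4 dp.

a_1 = (3, 0); ‖a_1‖ = 3.0000, so q_1 = (1.0000, 0.0000).
q_1·a_2 = 1.0000·(-4) + 0.0000·(-3) = -4.0000.
u_2 = a_2 + 4.0000·q_1 = (0.0000, -3.0000).
‖u_2‖ = 3.0000, so q_2 = (0.0000, -1.0000).

Q = [[1.0000, 0.0000], [0.0000, -1.0000]], R = [[3.0000, -4.0000], [0.0000, 3.0000]]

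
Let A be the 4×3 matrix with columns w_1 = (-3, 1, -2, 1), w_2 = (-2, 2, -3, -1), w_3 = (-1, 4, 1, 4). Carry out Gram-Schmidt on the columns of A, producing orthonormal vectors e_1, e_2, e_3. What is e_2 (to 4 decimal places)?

e_1 = w_1/‖w_1‖ = (-3, 1, -2, 1)/3.8730 = (-0.7746, 0.2582, -0.5164, 0.2582).
r_{12} = e_1·w_2 = 3.3566.
u_2 = w_2 − 3.3566·e_1 = (0.6000, 1.1333, -1.2667, -1.8667).
‖u_2‖ = 2.5949, so e_2 = (0.2312, 0.4368, -0.4881, -0.7194).

e_2 = (0.2312, 0.4368, -0.4881, -0.7194)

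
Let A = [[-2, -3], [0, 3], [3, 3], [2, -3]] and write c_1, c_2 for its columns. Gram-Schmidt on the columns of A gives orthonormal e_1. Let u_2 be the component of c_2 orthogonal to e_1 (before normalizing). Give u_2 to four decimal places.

e_1 = c_1/‖c_1‖ = (-2, 0, 3, 2)/4.1231 = (-0.4851, 0.0000, 0.7276, 0.4851).
r_{12} = e_1·c_2 = 2.1828.
u_2 = c_2 − 2.1828·e_1 = (-1.9412, 3.0000, 1.4118, -4.0588).

u_2 = (-1.9412, 3.0000, 1.4118, -4.0588)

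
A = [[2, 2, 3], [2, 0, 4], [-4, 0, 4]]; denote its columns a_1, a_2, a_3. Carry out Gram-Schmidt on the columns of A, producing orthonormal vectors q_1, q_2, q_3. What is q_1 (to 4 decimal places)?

q_1 = a_1/‖a_1‖ = (2, 2, -4)/4.8990 = (0.4082, 0.4082, -0.8165).

q_1 = (0.4082, 0.4082, -0.8165)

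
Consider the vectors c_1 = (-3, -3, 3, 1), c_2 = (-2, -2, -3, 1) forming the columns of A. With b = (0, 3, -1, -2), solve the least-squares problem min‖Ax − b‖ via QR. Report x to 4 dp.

x = (-0.4754, -0.1721)

c_1 = (-3, -3, 3, 1); ‖c_1‖ = 5.2915, so e_1 = (-0.5669, -0.5669, 0.5669, 0.1890).
e_1·c_2 = (-0.5669)·(-2) + (-0.5669)·(-2) + 0.5669·(-3) + 0.1890·1 = 0.7559.
u_2 = c_2 − 0.7559·e_1 = (-1.5714, -1.5714, -3.4286, 0.8571).
‖u_2‖ = 4.1748, so e_2 = (-0.3764, -0.3764, -0.8213, 0.2053).
Qᵀb = (-2.6458, -0.7186).
Back-substitute: x_2 = -0.7186/4.1748 = -0.1721.
x_1 = (-2.6458 − 0.7559·(-0.1721))/5.2915 = -0.4754.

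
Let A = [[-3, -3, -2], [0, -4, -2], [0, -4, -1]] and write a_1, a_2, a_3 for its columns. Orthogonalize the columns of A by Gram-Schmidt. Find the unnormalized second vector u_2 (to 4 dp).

a_1 = (-3, 0, 0); ‖a_1‖ = 3.0000, so e_1 = (-1.0000, 0.0000, 0.0000).
e_1·a_2 = (-1.0000)·(-3) + 0.0000·(-4) + 0.0000·(-4) = 3.0000.
u_2 = a_2 − 3.0000·e_1 = (0.0000, -4.0000, -4.0000).

u_2 = (0.0000, -4.0000, -4.0000)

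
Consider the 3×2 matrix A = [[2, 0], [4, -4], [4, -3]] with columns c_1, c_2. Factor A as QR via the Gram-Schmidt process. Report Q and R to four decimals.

c_1 = (2, 4, 4); ‖c_1‖ = 6.0000, so q_1 = (0.3333, 0.6667, 0.6667).
q_1·c_2 = 0.3333·0 + 0.6667·(-4) + 0.6667·(-3) = -4.6667.
u_2 = c_2 + 4.6667·q_1 = (1.5556, -0.8889, 0.1111).
‖u_2‖ = 1.7951, so q_2 = (0.8666, -0.4952, 0.0619).

Q = [[0.3333, 0.8666], [0.6667, -0.4952], [0.6667, 0.0619]], R = [[6.0000, -4.6667], [0.0000, 1.7951]]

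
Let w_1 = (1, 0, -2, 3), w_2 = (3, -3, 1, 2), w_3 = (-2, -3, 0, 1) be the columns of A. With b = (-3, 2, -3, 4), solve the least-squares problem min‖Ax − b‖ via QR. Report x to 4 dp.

e_1 = w_1/‖w_1‖ = (1, 0, -2, 3)/3.7417 = (0.2673, 0.0000, -0.5345, 0.8018).
r_{12} = e_1·w_2 = 1.8708.
u_2 = w_2 − 1.8708·e_1 = (2.5000, -3.0000, 2.0000, 0.5000).
‖u_2‖ = 4.4159, so e_2 = (0.5661, -0.6794, 0.4529, 0.1132).
r_{13} = e_1·w_3 = 0.2673; r_{23} = e_2·w_3 = 1.0190.
u_3 = w_3 − 0.2673·e_1 − 1.0190·e_2 = (-2.6484, -2.3077, -0.3187, 0.6703).
‖u_3‖ = 3.5903, so e_3 = (-0.7376, -0.6428, -0.0888, 0.1867).
Qᵀb = (4.0089, -3.9630, 1.9405).
Back-substitute: x_3 = 1.9405/3.5903 = 0.5405.
x_2 = (-3.9630 − 1.0190·0.5405)/4.4159 = -1.0222.
x_1 = (4.0089 − 1.8708·(-1.0222) − 0.2673·0.5405)/3.7417 = 1.5439.

x = (1.5439, -1.0222, 0.5405)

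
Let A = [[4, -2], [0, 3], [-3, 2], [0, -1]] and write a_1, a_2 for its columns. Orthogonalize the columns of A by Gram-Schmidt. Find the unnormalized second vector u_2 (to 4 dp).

q_1 = a_1/‖a_1‖ = (4, 0, -3, 0)/5.0000 = (0.8000, 0.0000, -0.6000, 0.0000).
r_{12} = q_1·a_2 = -2.8000.
u_2 = a_2 + 2.8000·q_1 = (0.2400, 3.0000, 0.3200, -1.0000).

u_2 = (0.2400, 3.0000, 0.3200, -1.0000)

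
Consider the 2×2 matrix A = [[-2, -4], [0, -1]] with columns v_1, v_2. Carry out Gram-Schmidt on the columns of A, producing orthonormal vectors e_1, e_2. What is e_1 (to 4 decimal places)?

e_1 = v_1/‖v_1‖ = (-2, 0)/2.0000 = (-1.0000, 0.0000).

e_1 = (-1.0000, 0.0000)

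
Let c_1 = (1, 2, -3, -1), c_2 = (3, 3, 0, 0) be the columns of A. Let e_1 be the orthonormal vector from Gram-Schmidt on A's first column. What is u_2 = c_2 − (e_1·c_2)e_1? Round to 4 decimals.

u_2 = (2.4000, 1.8000, 1.8000, 0.6000)

c_1 = (1, 2, -3, -1); ‖c_1‖ = 3.8730, so e_1 = (0.2582, 0.5164, -0.7746, -0.2582).
e_1·c_2 = 0.2582·3 + 0.5164·3 + (-0.7746)·0 + (-0.2582)·0 = 2.3238.
u_2 = c_2 − 2.3238·e_1 = (2.4000, 1.8000, 1.8000, 0.6000).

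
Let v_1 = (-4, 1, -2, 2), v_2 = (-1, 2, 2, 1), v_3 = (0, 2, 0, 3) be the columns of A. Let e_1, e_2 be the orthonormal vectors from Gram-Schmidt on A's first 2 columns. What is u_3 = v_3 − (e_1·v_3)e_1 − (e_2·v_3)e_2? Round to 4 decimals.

v_1 = (-4, 1, -2, 2); ‖v_1‖ = 5.0000, so e_1 = (-0.8000, 0.2000, -0.4000, 0.4000).
e_1·v_2 = (-0.8000)·(-1) + 0.2000·2 + (-0.4000)·2 + 0.4000·1 = 0.8000.
u_2 = v_2 − 0.8000·e_1 = (-0.3600, 1.8400, 2.3200, 0.6800).
‖u_2‖ = 3.0594, so e_2 = (-0.1177, 0.6014, 0.7583, 0.2223).
e_1·v_3 = (-0.8000)·0 + 0.2000·2 + (-0.4000)·0 + 0.4000·3 = 1.6000; e_2·v_3 = (-0.1177)·0 + 0.6014·2 + 0.7583·0 + 0.2223·3 = 1.8696.
u_3 = v_3 − 1.6000·e_1 − 1.8696·e_2 = (1.5000, 0.5556, -0.7778, 1.9444).

u_3 = (1.5000, 0.5556, -0.7778, 1.9444)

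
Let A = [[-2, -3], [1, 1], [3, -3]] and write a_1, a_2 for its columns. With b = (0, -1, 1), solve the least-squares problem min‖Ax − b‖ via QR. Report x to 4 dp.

a_1 = (-2, 1, 3); ‖a_1‖ = 3.7417, so e_1 = (-0.5345, 0.2673, 0.8018).
e_1·a_2 = (-0.5345)·(-3) + 0.2673·1 + 0.8018·(-3) = -0.5345.
u_2 = a_2 + 0.5345·e_1 = (-3.2857, 1.1429, -2.5714).
‖u_2‖ = 4.3260, so e_2 = (-0.7595, 0.2642, -0.5944).
Qᵀb = (0.5345, -0.8586).
Back-substitute: x_2 = -0.8586/4.3260 = -0.1985.
x_1 = (0.5345 + 0.5345·(-0.1985))/3.7417 = 0.1145.

x = (0.1145, -0.1985)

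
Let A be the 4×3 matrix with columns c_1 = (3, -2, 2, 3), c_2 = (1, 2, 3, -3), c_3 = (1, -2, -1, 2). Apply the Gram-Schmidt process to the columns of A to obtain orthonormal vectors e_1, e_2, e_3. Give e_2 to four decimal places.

e_2 = (0.3089, 0.3577, 0.6991, -0.5365)

e_1 = c_1/‖c_1‖ = (3, -2, 2, 3)/5.0990 = (0.5883, -0.3922, 0.3922, 0.5883).
r_{12} = e_1·c_2 = -0.7845.
u_2 = c_2 + 0.7845·e_1 = (1.4615, 1.6923, 3.3077, -2.5385).
‖u_2‖ = 4.7312, so e_2 = (0.3089, 0.3577, 0.6991, -0.5365).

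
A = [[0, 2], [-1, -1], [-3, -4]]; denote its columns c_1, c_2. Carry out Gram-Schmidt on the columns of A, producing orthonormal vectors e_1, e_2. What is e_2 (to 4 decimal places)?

e_1 = c_1/‖c_1‖ = (0, -1, -3)/3.1623 = (0.0000, -0.3162, -0.9487).
r_{12} = e_1·c_2 = 4.1110.
u_2 = c_2 − 4.1110·e_1 = (2.0000, 0.3000, -0.1000).
‖u_2‖ = 2.0248, so e_2 = (0.9877, 0.1482, -0.0494).

e_2 = (0.9877, 0.1482, -0.0494)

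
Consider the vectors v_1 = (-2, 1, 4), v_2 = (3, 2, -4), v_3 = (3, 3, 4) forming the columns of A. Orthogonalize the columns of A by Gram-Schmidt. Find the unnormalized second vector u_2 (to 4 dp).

v_1 = (-2, 1, 4); ‖v_1‖ = 4.5826, so e_1 = (-0.4364, 0.2182, 0.8729).
e_1·v_2 = (-0.4364)·3 + 0.2182·2 + 0.8729·(-4) = -4.3644.
u_2 = v_2 + 4.3644·e_1 = (1.0952, 2.9524, -0.1905).

u_2 = (1.0952, 2.9524, -0.1905)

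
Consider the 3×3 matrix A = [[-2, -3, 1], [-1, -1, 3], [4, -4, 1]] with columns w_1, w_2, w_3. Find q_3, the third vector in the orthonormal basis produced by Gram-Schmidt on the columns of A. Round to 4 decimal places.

w_1 = (-2, -1, 4); ‖w_1‖ = 4.5826, so q_1 = (-0.4364, -0.2182, 0.8729).
q_1·w_2 = (-0.4364)·(-3) + (-0.2182)·(-1) + 0.8729·(-4) = -1.9640.
u_2 = w_2 + 1.9640·q_1 = (-3.8571, -1.4286, -2.2857).
‖u_2‖ = 4.7056, so q_2 = (-0.8197, -0.3036, -0.4857).
q_1·w_3 = (-0.4364)·1 + (-0.2182)·3 + 0.8729·1 = -0.2182; q_2·w_3 = (-0.8197)·1 + (-0.3036)·3 + (-0.4857)·1 = -2.2162.
u_3 = w_3 + 0.2182·q_1 + 2.2162·q_2 = (-0.9118, 2.2796, 0.1140).
‖u_3‖ = 2.4578, so q_3 = (-0.3710, 0.9275, 0.0464).

q_3 = (-0.3710, 0.9275, 0.0464)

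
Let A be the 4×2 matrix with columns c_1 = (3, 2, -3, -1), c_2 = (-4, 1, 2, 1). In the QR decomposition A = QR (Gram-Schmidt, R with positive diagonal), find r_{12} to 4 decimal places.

r_{12} = -3.5447

c_1 = (3, 2, -3, -1); ‖c_1‖ = 4.7958, so q_1 = (0.6255, 0.4170, -0.6255, -0.2085).
r_{12} = q_1·c_2 = -3.5447.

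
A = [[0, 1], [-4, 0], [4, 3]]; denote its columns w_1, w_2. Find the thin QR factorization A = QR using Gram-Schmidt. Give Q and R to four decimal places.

Q = [[0.0000, 0.4264], [-0.7071, 0.6396], [0.7071, 0.6396]], R = [[5.6569, 2.1213], [0.0000, 2.3452]]

w_1 = (0, -4, 4); ‖w_1‖ = 5.6569, so e_1 = (0.0000, -0.7071, 0.7071).
e_1·w_2 = 0.0000·1 + (-0.7071)·0 + 0.7071·3 = 2.1213.
u_2 = w_2 − 2.1213·e_1 = (1.0000, 1.5000, 1.5000).
‖u_2‖ = 2.3452, so e_2 = (0.4264, 0.6396, 0.6396).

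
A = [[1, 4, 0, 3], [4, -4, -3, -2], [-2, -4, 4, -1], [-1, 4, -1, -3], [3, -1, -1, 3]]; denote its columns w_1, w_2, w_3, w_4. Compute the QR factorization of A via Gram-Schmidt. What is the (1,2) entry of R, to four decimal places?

r_{12} = -1.9757

w_1 = (1, 4, -2, -1, 3); ‖w_1‖ = 5.5678, so q_1 = (0.1796, 0.7184, -0.3592, -0.1796, 0.5388).
r_{12} = q_1·w_2 = -1.9757.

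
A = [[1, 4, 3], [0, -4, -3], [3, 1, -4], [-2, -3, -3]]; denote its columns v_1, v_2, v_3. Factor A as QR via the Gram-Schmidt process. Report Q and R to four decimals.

Q = [[0.2673, 0.5614, -0.0163], [0.0000, -0.7312, 0.4257], [0.8018, -0.3264, -0.4981], [-0.5345, -0.2089, -0.7553]], R = [[3.7417, 3.4744, -0.8018], [0.0000, 5.4707, 5.8102], [0.0000, 0.0000, 2.9324]]

e_1 = v_1/‖v_1‖ = (1, 0, 3, -2)/3.7417 = (0.2673, 0.0000, 0.8018, -0.5345).
r_{12} = e_1·v_2 = 3.4744.
u_2 = v_2 − 3.4744·e_1 = (3.0714, -4.0000, -1.7857, -1.1429).
‖u_2‖ = 5.4707, so e_2 = (0.5614, -0.7312, -0.3264, -0.2089).
r_{13} = e_1·v_3 = -0.8018; r_{23} = e_2·v_3 = 5.8102.
u_3 = v_3 + 0.8018·e_1 − 5.8102·e_2 = (-0.0477, 1.2482, -1.4606, -2.2148).
‖u_3‖ = 2.9324, so e_3 = (-0.0163, 0.4257, -0.4981, -0.7553).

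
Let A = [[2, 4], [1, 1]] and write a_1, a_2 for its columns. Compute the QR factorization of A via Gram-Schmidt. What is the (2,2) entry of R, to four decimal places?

e_1 = a_1/‖a_1‖ = (2, 1)/2.2361 = (0.8944, 0.4472).
r_{12} = e_1·a_2 = 4.0249.
u_2 = a_2 − 4.0249·e_1 = (0.4000, -0.8000).
r_{22} = ‖u_2‖ = 0.8944.

r_{22} = 0.8944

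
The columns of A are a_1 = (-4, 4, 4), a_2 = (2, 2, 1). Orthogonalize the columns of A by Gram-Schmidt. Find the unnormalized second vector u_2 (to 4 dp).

u_2 = (2.3333, 1.6667, 0.6667)

a_1 = (-4, 4, 4); ‖a_1‖ = 6.9282, so e_1 = (-0.5774, 0.5774, 0.5774).
e_1·a_2 = (-0.5774)·2 + 0.5774·2 + 0.5774·1 = 0.5774.
u_2 = a_2 − 0.5774·e_1 = (2.3333, 1.6667, 0.6667).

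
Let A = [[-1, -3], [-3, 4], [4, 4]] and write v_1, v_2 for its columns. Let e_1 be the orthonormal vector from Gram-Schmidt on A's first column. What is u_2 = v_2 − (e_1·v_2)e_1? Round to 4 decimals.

v_1 = (-1, -3, 4); ‖v_1‖ = 5.0990, so e_1 = (-0.1961, -0.5883, 0.7845).
e_1·v_2 = (-0.1961)·(-3) + (-0.5883)·4 + 0.7845·4 = 1.3728.
u_2 = v_2 − 1.3728·e_1 = (-2.7308, 4.8077, 2.9231).

u_2 = (-2.7308, 4.8077, 2.9231)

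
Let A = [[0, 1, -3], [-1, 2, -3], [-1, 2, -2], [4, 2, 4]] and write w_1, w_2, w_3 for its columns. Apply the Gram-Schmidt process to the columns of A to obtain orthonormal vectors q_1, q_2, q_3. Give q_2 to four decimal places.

w_1 = (0, -1, -1, 4); ‖w_1‖ = 4.2426, so q_1 = (0.0000, -0.2357, -0.2357, 0.9428).
q_1·w_2 = 0.0000·1 + (-0.2357)·2 + (-0.2357)·2 + 0.9428·2 = 0.9428.
u_2 = w_2 − 0.9428·q_1 = (1.0000, 2.2222, 2.2222, 1.1111).
‖u_2‖ = 3.4801, so q_2 = (0.2873, 0.6386, 0.6386, 0.3193).

q_2 = (0.2873, 0.6386, 0.6386, 0.3193)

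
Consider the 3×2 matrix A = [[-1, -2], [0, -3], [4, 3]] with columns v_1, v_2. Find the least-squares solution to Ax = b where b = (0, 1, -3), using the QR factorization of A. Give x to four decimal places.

x = (-0.5393, -0.2022)

q_1 = v_1/‖v_1‖ = (-1, 0, 4)/4.1231 = (-0.2425, 0.0000, 0.9701).
r_{12} = q_1·v_2 = 3.3955.
u_2 = v_2 − 3.3955·q_1 = (-1.1765, -3.0000, -0.2941).
‖u_2‖ = 3.2358, so q_2 = (-0.3636, -0.9271, -0.0909).
Qᵀb = (-2.9104, -0.6544).
Back-substitute: x_2 = -0.6544/3.2358 = -0.2022.
x_1 = (-2.9104 − 3.3955·(-0.2022))/4.1231 = -0.5393.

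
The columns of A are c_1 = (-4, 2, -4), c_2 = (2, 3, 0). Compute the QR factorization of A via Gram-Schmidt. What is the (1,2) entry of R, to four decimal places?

c_1 = (-4, 2, -4); ‖c_1‖ = 6.0000, so e_1 = (-0.6667, 0.3333, -0.6667).
r_{12} = e_1·c_2 = -0.3333.

r_{12} = -0.3333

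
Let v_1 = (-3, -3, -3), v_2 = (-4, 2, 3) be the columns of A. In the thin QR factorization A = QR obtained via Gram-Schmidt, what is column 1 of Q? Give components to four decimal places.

v_1 = (-3, -3, -3); ‖v_1‖ = 5.1962, so e_1 = (-0.5774, -0.5774, -0.5774).

e_1 = (-0.5774, -0.5774, -0.5774)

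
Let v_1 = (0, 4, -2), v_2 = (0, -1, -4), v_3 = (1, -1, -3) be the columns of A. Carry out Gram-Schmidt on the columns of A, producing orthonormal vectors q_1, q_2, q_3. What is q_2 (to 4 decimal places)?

q_2 = (0.0000, -0.4472, -0.8944)

v_1 = (0, 4, -2); ‖v_1‖ = 4.4721, so q_1 = (0.0000, 0.8944, -0.4472).
q_1·v_2 = 0.0000·0 + 0.8944·(-1) + (-0.4472)·(-4) = 0.8944.
u_2 = v_2 − 0.8944·q_1 = (0.0000, -1.8000, -3.6000).
‖u_2‖ = 4.0249, so q_2 = (0.0000, -0.4472, -0.8944).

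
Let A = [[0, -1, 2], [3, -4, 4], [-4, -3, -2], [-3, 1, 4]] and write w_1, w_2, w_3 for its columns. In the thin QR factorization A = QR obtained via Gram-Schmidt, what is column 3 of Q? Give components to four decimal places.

w_1 = (0, 3, -4, -3); ‖w_1‖ = 5.8310, so e_1 = (0.0000, 0.5145, -0.6860, -0.5145).
e_1·w_2 = 0.0000·(-1) + 0.5145·(-4) + (-0.6860)·(-3) + (-0.5145)·1 = -0.5145.
u_2 = w_2 + 0.5145·e_1 = (-1.0000, -3.7353, -3.3529, 0.7353).
‖u_2‖ = 5.1706, so e_2 = (-0.1934, -0.7224, -0.6485, 0.1422).
e_1·w_3 = 0.0000·2 + 0.5145·4 + (-0.6860)·(-2) + (-0.5145)·4 = 1.3720; e_2·w_3 = (-0.1934)·2 + (-0.7224)·4 + (-0.6485)·(-2) + 0.1422·4 = -1.4107.
u_3 = w_3 − 1.3720·e_1 + 1.4107·e_2 = (1.7272, 2.2750, -1.9736, 4.9065).
‖u_3‖ = 6.0106, so e_3 = (0.2874, 0.3785, -0.3284, 0.8163).

e_3 = (0.2874, 0.3785, -0.3284, 0.8163)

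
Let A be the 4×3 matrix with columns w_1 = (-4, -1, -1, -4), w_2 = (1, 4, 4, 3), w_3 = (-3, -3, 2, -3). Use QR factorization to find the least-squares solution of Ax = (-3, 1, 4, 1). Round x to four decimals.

x = (0.2526, 0.8441, 0.5868)

w_1 = (-4, -1, -1, -4); ‖w_1‖ = 5.8310, so e_1 = (-0.6860, -0.1715, -0.1715, -0.6860).
e_1·w_2 = (-0.6860)·1 + (-0.1715)·4 + (-0.1715)·4 + (-0.6860)·3 = -4.1160.
u_2 = w_2 + 4.1160·e_1 = (-1.8235, 3.2941, 3.2941, 0.1765).
‖u_2‖ = 5.0059, so e_2 = (-0.3643, 0.6580, 0.6580, 0.0353).
e_1·w_3 = (-0.6860)·(-3) + (-0.1715)·(-3) + (-0.1715)·2 + (-0.6860)·(-3) = 4.2875; e_2·w_3 = (-0.3643)·(-3) + 0.6580·(-3) + 0.6580·2 + 0.0353·(-3) = 0.3290.
u_3 = w_3 − 4.2875·e_1 − 0.3290·e_2 = (0.0610, -2.4812, 2.5188, -0.0704).
‖u_3‖ = 3.5369, so e_3 = (0.0173, -0.7015, 0.7122, -0.0199).
Qᵀb = (0.5145, 4.4183, 2.0754).
Back-substitute: x_3 = 2.0754/3.5369 = 0.5868.
x_2 = (4.4183 − 0.3290·0.5868)/5.0059 = 0.8441.
x_1 = (0.5145 + 4.1160·0.8441 − 4.2875·0.5868)/5.8310 = 0.2526.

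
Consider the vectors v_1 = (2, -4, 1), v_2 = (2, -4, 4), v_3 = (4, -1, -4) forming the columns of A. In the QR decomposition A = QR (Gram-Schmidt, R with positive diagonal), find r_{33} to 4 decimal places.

e_1 = v_1/‖v_1‖ = (2, -4, 1)/4.5826 = (0.4364, -0.8729, 0.2182).
r_{12} = e_1·v_2 = 5.2372.
u_2 = v_2 − 5.2372·e_1 = (-0.2857, 0.5714, 2.8571).
‖u_2‖ = 2.9277, so e_2 = (-0.0976, 0.1952, 0.9759).
r_{13} = e_1·v_3 = 1.7457; r_{23} = e_2·v_3 = -4.4891.
u_3 = v_3 − 1.7457·e_1 + 4.4891·e_2 = (2.8000, 1.4000, 0.0000).
r_{33} = ‖u_3‖ = 3.1305.

r_{33} = 3.1305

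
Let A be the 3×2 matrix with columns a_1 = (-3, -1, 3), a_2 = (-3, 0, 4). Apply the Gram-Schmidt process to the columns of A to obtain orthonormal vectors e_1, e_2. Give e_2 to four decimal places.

e_1 = a_1/‖a_1‖ = (-3, -1, 3)/4.3589 = (-0.6882, -0.2294, 0.6882).
r_{12} = e_1·a_2 = 4.8177.
u_2 = a_2 − 4.8177·e_1 = (0.3158, 1.1053, 0.6842).
‖u_2‖ = 1.3377, so e_2 = (0.2361, 0.8262, 0.5115).

e_2 = (0.2361, 0.8262, 0.5115)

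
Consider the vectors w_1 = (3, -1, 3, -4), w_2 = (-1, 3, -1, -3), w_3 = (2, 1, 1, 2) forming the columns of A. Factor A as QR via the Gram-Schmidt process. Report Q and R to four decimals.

Q = [[0.5071, -0.2829, 0.5658], [-0.1690, 0.6945, 0.6777], [0.5071, -0.2829, 0.2161], [-0.6761, -0.5980, 0.4170]], R = [[5.9161, 0.5071, 0.0000], [0.0000, 4.4433, -1.3503], [0.0000, 0.0000, 2.8595]]

e_1 = w_1/‖w_1‖ = (3, -1, 3, -4)/5.9161 = (0.5071, -0.1690, 0.5071, -0.6761).
r_{12} = e_1·w_2 = 0.5071.
u_2 = w_2 − 0.5071·e_1 = (-1.2571, 3.0857, -1.2571, -2.6571).
‖u_2‖ = 4.4433, so e_2 = (-0.2829, 0.6945, -0.2829, -0.5980).
r_{13} = e_1·w_3 = 0.0000; r_{23} = e_2·w_3 = -1.3503.
u_3 = w_3 − 0.0000·e_1 + 1.3503·e_2 = (1.6179, 1.9378, 0.6179, 1.1925).
‖u_3‖ = 2.8595, so e_3 = (0.5658, 0.6777, 0.2161, 0.4170).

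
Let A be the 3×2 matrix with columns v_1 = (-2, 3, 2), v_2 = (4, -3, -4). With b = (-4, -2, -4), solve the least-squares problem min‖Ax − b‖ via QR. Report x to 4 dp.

x = (-1.3333, -0.6667)

q_1 = v_1/‖v_1‖ = (-2, 3, 2)/4.1231 = (-0.4851, 0.7276, 0.4851).
r_{12} = q_1·v_2 = -6.0634.
u_2 = v_2 + 6.0634·q_1 = (1.0588, 1.4118, -1.0588).
‖u_2‖ = 2.0580, so q_2 = (0.5145, 0.6860, -0.5145).
Qᵀb = (-1.4552, -1.3720).
Back-substitute: x_2 = -1.3720/2.0580 = -0.6667.
x_1 = (-1.4552 + 6.0634·(-0.6667))/4.1231 = -1.3333.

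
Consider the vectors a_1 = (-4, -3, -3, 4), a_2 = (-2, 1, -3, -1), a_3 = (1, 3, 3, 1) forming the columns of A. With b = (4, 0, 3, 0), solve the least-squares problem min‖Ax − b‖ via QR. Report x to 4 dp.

x = (-0.3396, -0.9593, -0.0873)

q_1 = a_1/‖a_1‖ = (-4, -3, -3, 4)/7.0711 = (-0.5657, -0.4243, -0.4243, 0.5657).
r_{12} = q_1·a_2 = 1.4142.
u_2 = a_2 − 1.4142·q_1 = (-1.2000, 1.6000, -2.4000, -1.8000).
‖u_2‖ = 3.6056, so q_2 = (-0.3328, 0.4438, -0.6656, -0.4992).
r_{13} = q_1·a_3 = -2.5456; r_{23} = q_2·a_3 = -1.4977.
u_3 = a_3 + 2.5456·q_1 + 1.4977·q_2 = (-0.9385, 2.5846, 0.9231, 1.6923).
‖u_3‖ = 3.3581, so q_3 = (-0.2795, 0.7697, 0.2749, 0.5039).
Qᵀb = (-3.5355, -3.3282, -0.2932).
Back-substitute: x_3 = -0.2932/3.3581 = -0.0873.
x_2 = (-3.3282 + 1.4977·(-0.0873))/3.6056 = -0.9593.
x_1 = (-3.5355 − 1.4142·(-0.9593) + 2.5456·(-0.0873))/7.0711 = -0.3396.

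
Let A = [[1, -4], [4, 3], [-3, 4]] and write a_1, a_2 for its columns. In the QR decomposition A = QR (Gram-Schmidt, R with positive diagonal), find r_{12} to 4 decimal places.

e_1 = a_1/‖a_1‖ = (1, 4, -3)/5.0990 = (0.1961, 0.7845, -0.5883).
r_{12} = e_1·a_2 = -0.7845.

r_{12} = -0.7845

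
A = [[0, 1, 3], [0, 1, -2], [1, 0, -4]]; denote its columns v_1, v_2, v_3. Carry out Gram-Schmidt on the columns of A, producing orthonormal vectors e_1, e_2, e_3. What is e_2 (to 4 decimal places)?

e_1 = v_1/‖v_1‖ = (0, 0, 1)/1.0000 = (0.0000, 0.0000, 1.0000).
r_{12} = e_1·v_2 = 0.0000.
u_2 = v_2 + 0.0000·e_1 = (1.0000, 1.0000, 0.0000).
‖u_2‖ = 1.4142, so e_2 = (0.7071, 0.7071, 0.0000).

e_2 = (0.7071, 0.7071, 0.0000)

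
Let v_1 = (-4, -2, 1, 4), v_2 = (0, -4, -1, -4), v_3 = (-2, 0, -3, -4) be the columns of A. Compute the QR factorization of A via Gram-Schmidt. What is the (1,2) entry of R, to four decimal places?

r_{12} = -1.4796

q_1 = v_1/‖v_1‖ = (-4, -2, 1, 4)/6.0828 = (-0.6576, -0.3288, 0.1644, 0.6576).
r_{12} = q_1·v_2 = -1.4796.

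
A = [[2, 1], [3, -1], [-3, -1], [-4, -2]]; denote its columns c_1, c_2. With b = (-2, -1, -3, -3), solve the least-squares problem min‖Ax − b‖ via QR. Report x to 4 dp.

c_1 = (2, 3, -3, -4); ‖c_1‖ = 6.1644, so e_1 = (0.3244, 0.4867, -0.4867, -0.6489).
e_1·c_2 = 0.3244·1 + 0.4867·(-1) + (-0.4867)·(-1) + (-0.6489)·(-2) = 1.6222.
u_2 = c_2 − 1.6222·e_1 = (0.4737, -1.7895, -0.2105, -0.9474).
‖u_2‖ = 2.0901, so e_2 = (0.2266, -0.8562, -0.1007, -0.4533).
Qᵀb = (2.2711, 2.0649).
Back-substitute: x_2 = 2.0649/2.0901 = 0.9880.
x_1 = (2.2711 − 1.6222·0.9880)/6.1644 = 0.1084.

x = (0.1084, 0.9880)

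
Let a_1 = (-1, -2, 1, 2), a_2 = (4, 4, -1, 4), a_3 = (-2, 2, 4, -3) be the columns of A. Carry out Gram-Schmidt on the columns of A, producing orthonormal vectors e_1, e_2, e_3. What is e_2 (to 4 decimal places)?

a_1 = (-1, -2, 1, 2); ‖a_1‖ = 3.1623, so e_1 = (-0.3162, -0.6325, 0.3162, 0.6325).
e_1·a_2 = (-0.3162)·4 + (-0.6325)·4 + 0.3162·(-1) + 0.6325·4 = -1.5811.
u_2 = a_2 + 1.5811·e_1 = (3.5000, 3.0000, -0.5000, 5.0000).
‖u_2‖ = 6.8191, so e_2 = (0.5133, 0.4399, -0.0733, 0.7332).

e_2 = (0.5133, 0.4399, -0.0733, 0.7332)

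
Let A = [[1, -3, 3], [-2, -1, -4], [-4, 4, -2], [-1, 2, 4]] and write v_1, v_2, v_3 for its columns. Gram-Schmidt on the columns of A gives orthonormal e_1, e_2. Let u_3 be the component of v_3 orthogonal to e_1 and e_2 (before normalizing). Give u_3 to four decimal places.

u_3 = (3.5686, -1.0401, 0.4080, 4.0167)

e_1 = v_1/‖v_1‖ = (1, -2, -4, -1)/4.6904 = (0.2132, -0.4264, -0.8528, -0.2132).
r_{12} = e_1·v_2 = -4.0508.
u_2 = v_2 + 4.0508·e_1 = (-2.1364, -2.7273, 0.5455, 1.1364).
‖u_2‖ = 3.6866, so e_2 = (-0.5795, -0.7398, 0.1480, 0.3082).
r_{13} = e_1·v_3 = 3.1980; r_{23} = e_2·v_3 = 2.1577.
u_3 = v_3 − 3.1980·e_1 − 2.1577·e_2 = (3.5686, -1.0401, 0.4080, 4.0167).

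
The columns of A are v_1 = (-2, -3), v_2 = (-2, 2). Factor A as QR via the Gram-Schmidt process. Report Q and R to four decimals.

v_1 = (-2, -3); ‖v_1‖ = 3.6056, so q_1 = (-0.5547, -0.8321).
q_1·v_2 = (-0.5547)·(-2) + (-0.8321)·2 = -0.5547.
u_2 = v_2 + 0.5547·q_1 = (-2.3077, 1.5385).
‖u_2‖ = 2.7735, so q_2 = (-0.8321, 0.5547).

Q = [[-0.5547, -0.8321], [-0.8321, 0.5547]], R = [[3.6056, -0.5547], [0.0000, 2.7735]]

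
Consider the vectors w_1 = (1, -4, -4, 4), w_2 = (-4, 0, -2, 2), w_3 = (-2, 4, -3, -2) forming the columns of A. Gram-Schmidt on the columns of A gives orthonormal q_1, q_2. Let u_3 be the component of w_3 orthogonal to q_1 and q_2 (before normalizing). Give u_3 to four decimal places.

q_1 = w_1/‖w_1‖ = (1, -4, -4, 4)/7.0000 = (0.1429, -0.5714, -0.5714, 0.5714).
r_{12} = q_1·w_2 = 1.7143.
u_2 = w_2 − 1.7143·q_1 = (-4.2449, 0.9796, -1.0204, 1.0204).
‖u_2‖ = 4.5893, so q_2 = (-0.9250, 0.2135, -0.2223, 0.2223).
r_{13} = q_1·w_3 = -2.0000; r_{23} = q_2·w_3 = 2.9261.
u_3 = w_3 + 2.0000·q_1 − 2.9261·q_2 = (0.9922, 2.2326, -3.4922, -1.5078).

u_3 = (0.9922, 2.2326, -3.4922, -1.5078)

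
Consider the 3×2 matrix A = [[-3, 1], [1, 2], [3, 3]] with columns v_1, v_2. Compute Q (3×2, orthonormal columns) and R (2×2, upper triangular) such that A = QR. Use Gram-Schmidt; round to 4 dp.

v_1 = (-3, 1, 3); ‖v_1‖ = 4.3589, so q_1 = (-0.6882, 0.2294, 0.6882).
q_1·v_2 = (-0.6882)·1 + 0.2294·2 + 0.6882·3 = 1.8353.
u_2 = v_2 − 1.8353·q_1 = (2.2632, 1.5789, 1.7368).
‖u_2‖ = 3.2606, so q_2 = (0.6941, 0.4842, 0.5327).

Q = [[-0.6882, 0.6941], [0.2294, 0.4842], [0.6882, 0.5327]], R = [[4.3589, 1.8353], [0.0000, 3.2606]]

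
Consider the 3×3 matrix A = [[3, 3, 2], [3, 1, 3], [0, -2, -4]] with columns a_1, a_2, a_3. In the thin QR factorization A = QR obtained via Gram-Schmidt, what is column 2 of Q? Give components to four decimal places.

e_2 = (0.4082, -0.4082, -0.8165)

e_1 = a_1/‖a_1‖ = (3, 3, 0)/4.2426 = (0.7071, 0.7071, 0.0000).
r_{12} = e_1·a_2 = 2.8284.
u_2 = a_2 − 2.8284·e_1 = (1.0000, -1.0000, -2.0000).
‖u_2‖ = 2.4495, so e_2 = (0.4082, -0.4082, -0.8165).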